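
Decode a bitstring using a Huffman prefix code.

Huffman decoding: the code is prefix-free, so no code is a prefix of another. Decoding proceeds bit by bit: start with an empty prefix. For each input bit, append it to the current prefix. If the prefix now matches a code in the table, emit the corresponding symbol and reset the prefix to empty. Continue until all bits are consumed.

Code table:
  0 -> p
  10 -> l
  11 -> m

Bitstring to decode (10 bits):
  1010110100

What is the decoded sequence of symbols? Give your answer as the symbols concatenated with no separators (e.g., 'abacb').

Bit 0: prefix='1' (no match yet)
Bit 1: prefix='10' -> emit 'l', reset
Bit 2: prefix='1' (no match yet)
Bit 3: prefix='10' -> emit 'l', reset
Bit 4: prefix='1' (no match yet)
Bit 5: prefix='11' -> emit 'm', reset
Bit 6: prefix='0' -> emit 'p', reset
Bit 7: prefix='1' (no match yet)
Bit 8: prefix='10' -> emit 'l', reset
Bit 9: prefix='0' -> emit 'p', reset

Answer: llmplp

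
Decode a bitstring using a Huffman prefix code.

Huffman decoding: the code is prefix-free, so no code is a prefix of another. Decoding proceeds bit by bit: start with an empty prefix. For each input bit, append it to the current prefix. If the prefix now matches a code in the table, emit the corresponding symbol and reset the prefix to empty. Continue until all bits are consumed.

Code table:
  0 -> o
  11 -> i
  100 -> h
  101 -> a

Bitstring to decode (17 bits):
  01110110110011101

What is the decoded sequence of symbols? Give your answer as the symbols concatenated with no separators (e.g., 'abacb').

Answer: oiaahia

Derivation:
Bit 0: prefix='0' -> emit 'o', reset
Bit 1: prefix='1' (no match yet)
Bit 2: prefix='11' -> emit 'i', reset
Bit 3: prefix='1' (no match yet)
Bit 4: prefix='10' (no match yet)
Bit 5: prefix='101' -> emit 'a', reset
Bit 6: prefix='1' (no match yet)
Bit 7: prefix='10' (no match yet)
Bit 8: prefix='101' -> emit 'a', reset
Bit 9: prefix='1' (no match yet)
Bit 10: prefix='10' (no match yet)
Bit 11: prefix='100' -> emit 'h', reset
Bit 12: prefix='1' (no match yet)
Bit 13: prefix='11' -> emit 'i', reset
Bit 14: prefix='1' (no match yet)
Bit 15: prefix='10' (no match yet)
Bit 16: prefix='101' -> emit 'a', reset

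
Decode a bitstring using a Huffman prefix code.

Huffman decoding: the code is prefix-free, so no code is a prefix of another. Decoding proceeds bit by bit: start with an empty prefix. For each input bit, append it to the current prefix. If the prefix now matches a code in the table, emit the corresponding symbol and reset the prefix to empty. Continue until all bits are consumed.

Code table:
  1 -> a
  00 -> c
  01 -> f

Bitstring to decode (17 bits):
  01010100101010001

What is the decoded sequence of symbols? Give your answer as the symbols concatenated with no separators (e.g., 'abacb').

Bit 0: prefix='0' (no match yet)
Bit 1: prefix='01' -> emit 'f', reset
Bit 2: prefix='0' (no match yet)
Bit 3: prefix='01' -> emit 'f', reset
Bit 4: prefix='0' (no match yet)
Bit 5: prefix='01' -> emit 'f', reset
Bit 6: prefix='0' (no match yet)
Bit 7: prefix='00' -> emit 'c', reset
Bit 8: prefix='1' -> emit 'a', reset
Bit 9: prefix='0' (no match yet)
Bit 10: prefix='01' -> emit 'f', reset
Bit 11: prefix='0' (no match yet)
Bit 12: prefix='01' -> emit 'f', reset
Bit 13: prefix='0' (no match yet)
Bit 14: prefix='00' -> emit 'c', reset
Bit 15: prefix='0' (no match yet)
Bit 16: prefix='01' -> emit 'f', reset

Answer: fffcaffcf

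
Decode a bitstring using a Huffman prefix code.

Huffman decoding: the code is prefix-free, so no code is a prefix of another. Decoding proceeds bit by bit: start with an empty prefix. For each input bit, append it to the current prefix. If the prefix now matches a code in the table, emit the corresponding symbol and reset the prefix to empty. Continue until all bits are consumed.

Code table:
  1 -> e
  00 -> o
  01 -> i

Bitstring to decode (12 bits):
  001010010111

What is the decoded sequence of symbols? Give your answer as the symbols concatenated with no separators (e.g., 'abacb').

Bit 0: prefix='0' (no match yet)
Bit 1: prefix='00' -> emit 'o', reset
Bit 2: prefix='1' -> emit 'e', reset
Bit 3: prefix='0' (no match yet)
Bit 4: prefix='01' -> emit 'i', reset
Bit 5: prefix='0' (no match yet)
Bit 6: prefix='00' -> emit 'o', reset
Bit 7: prefix='1' -> emit 'e', reset
Bit 8: prefix='0' (no match yet)
Bit 9: prefix='01' -> emit 'i', reset
Bit 10: prefix='1' -> emit 'e', reset
Bit 11: prefix='1' -> emit 'e', reset

Answer: oeioeiee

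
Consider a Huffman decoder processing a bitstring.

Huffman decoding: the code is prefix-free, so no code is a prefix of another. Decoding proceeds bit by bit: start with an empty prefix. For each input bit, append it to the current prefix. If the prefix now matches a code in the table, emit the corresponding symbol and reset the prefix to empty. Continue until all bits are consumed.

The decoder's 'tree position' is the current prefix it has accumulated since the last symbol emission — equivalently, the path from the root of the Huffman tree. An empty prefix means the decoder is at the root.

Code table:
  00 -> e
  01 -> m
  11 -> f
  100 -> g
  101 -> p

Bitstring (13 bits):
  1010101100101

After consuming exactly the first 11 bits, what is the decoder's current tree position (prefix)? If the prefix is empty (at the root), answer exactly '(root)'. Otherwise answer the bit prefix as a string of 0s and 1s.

Bit 0: prefix='1' (no match yet)
Bit 1: prefix='10' (no match yet)
Bit 2: prefix='101' -> emit 'p', reset
Bit 3: prefix='0' (no match yet)
Bit 4: prefix='01' -> emit 'm', reset
Bit 5: prefix='0' (no match yet)
Bit 6: prefix='01' -> emit 'm', reset
Bit 7: prefix='1' (no match yet)
Bit 8: prefix='10' (no match yet)
Bit 9: prefix='100' -> emit 'g', reset
Bit 10: prefix='1' (no match yet)

Answer: 1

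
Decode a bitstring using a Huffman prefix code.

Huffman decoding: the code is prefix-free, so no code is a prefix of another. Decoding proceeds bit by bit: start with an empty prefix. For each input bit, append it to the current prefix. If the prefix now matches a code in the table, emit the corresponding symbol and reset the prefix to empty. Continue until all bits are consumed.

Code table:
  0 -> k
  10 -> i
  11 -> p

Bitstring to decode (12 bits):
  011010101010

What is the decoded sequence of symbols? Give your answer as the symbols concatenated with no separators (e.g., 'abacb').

Answer: kpkiiii

Derivation:
Bit 0: prefix='0' -> emit 'k', reset
Bit 1: prefix='1' (no match yet)
Bit 2: prefix='11' -> emit 'p', reset
Bit 3: prefix='0' -> emit 'k', reset
Bit 4: prefix='1' (no match yet)
Bit 5: prefix='10' -> emit 'i', reset
Bit 6: prefix='1' (no match yet)
Bit 7: prefix='10' -> emit 'i', reset
Bit 8: prefix='1' (no match yet)
Bit 9: prefix='10' -> emit 'i', reset
Bit 10: prefix='1' (no match yet)
Bit 11: prefix='10' -> emit 'i', reset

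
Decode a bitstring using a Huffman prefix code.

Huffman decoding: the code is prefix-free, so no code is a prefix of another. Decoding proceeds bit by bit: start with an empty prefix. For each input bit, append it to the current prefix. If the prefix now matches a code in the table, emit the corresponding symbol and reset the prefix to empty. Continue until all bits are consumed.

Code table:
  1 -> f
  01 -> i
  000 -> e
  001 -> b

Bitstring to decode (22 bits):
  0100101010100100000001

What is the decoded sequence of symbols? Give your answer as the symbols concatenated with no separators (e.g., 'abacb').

Answer: ibiiibeei

Derivation:
Bit 0: prefix='0' (no match yet)
Bit 1: prefix='01' -> emit 'i', reset
Bit 2: prefix='0' (no match yet)
Bit 3: prefix='00' (no match yet)
Bit 4: prefix='001' -> emit 'b', reset
Bit 5: prefix='0' (no match yet)
Bit 6: prefix='01' -> emit 'i', reset
Bit 7: prefix='0' (no match yet)
Bit 8: prefix='01' -> emit 'i', reset
Bit 9: prefix='0' (no match yet)
Bit 10: prefix='01' -> emit 'i', reset
Bit 11: prefix='0' (no match yet)
Bit 12: prefix='00' (no match yet)
Bit 13: prefix='001' -> emit 'b', reset
Bit 14: prefix='0' (no match yet)
Bit 15: prefix='00' (no match yet)
Bit 16: prefix='000' -> emit 'e', reset
Bit 17: prefix='0' (no match yet)
Bit 18: prefix='00' (no match yet)
Bit 19: prefix='000' -> emit 'e', reset
Bit 20: prefix='0' (no match yet)
Bit 21: prefix='01' -> emit 'i', reset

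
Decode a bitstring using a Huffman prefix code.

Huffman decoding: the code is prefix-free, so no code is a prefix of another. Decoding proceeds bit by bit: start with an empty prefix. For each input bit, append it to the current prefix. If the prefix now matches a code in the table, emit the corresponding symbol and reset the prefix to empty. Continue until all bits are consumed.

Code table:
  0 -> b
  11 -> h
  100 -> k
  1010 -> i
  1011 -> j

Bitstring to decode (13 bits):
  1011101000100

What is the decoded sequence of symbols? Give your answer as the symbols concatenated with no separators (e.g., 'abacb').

Bit 0: prefix='1' (no match yet)
Bit 1: prefix='10' (no match yet)
Bit 2: prefix='101' (no match yet)
Bit 3: prefix='1011' -> emit 'j', reset
Bit 4: prefix='1' (no match yet)
Bit 5: prefix='10' (no match yet)
Bit 6: prefix='101' (no match yet)
Bit 7: prefix='1010' -> emit 'i', reset
Bit 8: prefix='0' -> emit 'b', reset
Bit 9: prefix='0' -> emit 'b', reset
Bit 10: prefix='1' (no match yet)
Bit 11: prefix='10' (no match yet)
Bit 12: prefix='100' -> emit 'k', reset

Answer: jibbk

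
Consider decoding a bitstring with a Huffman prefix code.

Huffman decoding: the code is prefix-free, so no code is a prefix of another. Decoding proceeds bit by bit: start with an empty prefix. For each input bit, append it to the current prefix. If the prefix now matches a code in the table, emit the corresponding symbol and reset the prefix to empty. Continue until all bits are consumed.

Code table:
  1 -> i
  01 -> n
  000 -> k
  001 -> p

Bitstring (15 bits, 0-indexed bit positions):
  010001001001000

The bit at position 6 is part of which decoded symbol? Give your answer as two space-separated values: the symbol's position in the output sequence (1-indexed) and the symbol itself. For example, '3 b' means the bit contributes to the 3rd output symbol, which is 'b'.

Bit 0: prefix='0' (no match yet)
Bit 1: prefix='01' -> emit 'n', reset
Bit 2: prefix='0' (no match yet)
Bit 3: prefix='00' (no match yet)
Bit 4: prefix='000' -> emit 'k', reset
Bit 5: prefix='1' -> emit 'i', reset
Bit 6: prefix='0' (no match yet)
Bit 7: prefix='00' (no match yet)
Bit 8: prefix='001' -> emit 'p', reset
Bit 9: prefix='0' (no match yet)
Bit 10: prefix='00' (no match yet)

Answer: 4 p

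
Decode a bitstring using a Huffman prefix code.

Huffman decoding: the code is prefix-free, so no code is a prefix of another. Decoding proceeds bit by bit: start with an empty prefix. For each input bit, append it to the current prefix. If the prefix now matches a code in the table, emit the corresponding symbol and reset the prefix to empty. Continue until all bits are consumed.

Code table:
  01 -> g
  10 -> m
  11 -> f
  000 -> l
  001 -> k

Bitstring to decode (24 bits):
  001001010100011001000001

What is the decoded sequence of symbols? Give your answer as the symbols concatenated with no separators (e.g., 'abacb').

Answer: kkgglfklk

Derivation:
Bit 0: prefix='0' (no match yet)
Bit 1: prefix='00' (no match yet)
Bit 2: prefix='001' -> emit 'k', reset
Bit 3: prefix='0' (no match yet)
Bit 4: prefix='00' (no match yet)
Bit 5: prefix='001' -> emit 'k', reset
Bit 6: prefix='0' (no match yet)
Bit 7: prefix='01' -> emit 'g', reset
Bit 8: prefix='0' (no match yet)
Bit 9: prefix='01' -> emit 'g', reset
Bit 10: prefix='0' (no match yet)
Bit 11: prefix='00' (no match yet)
Bit 12: prefix='000' -> emit 'l', reset
Bit 13: prefix='1' (no match yet)
Bit 14: prefix='11' -> emit 'f', reset
Bit 15: prefix='0' (no match yet)
Bit 16: prefix='00' (no match yet)
Bit 17: prefix='001' -> emit 'k', reset
Bit 18: prefix='0' (no match yet)
Bit 19: prefix='00' (no match yet)
Bit 20: prefix='000' -> emit 'l', reset
Bit 21: prefix='0' (no match yet)
Bit 22: prefix='00' (no match yet)
Bit 23: prefix='001' -> emit 'k', reset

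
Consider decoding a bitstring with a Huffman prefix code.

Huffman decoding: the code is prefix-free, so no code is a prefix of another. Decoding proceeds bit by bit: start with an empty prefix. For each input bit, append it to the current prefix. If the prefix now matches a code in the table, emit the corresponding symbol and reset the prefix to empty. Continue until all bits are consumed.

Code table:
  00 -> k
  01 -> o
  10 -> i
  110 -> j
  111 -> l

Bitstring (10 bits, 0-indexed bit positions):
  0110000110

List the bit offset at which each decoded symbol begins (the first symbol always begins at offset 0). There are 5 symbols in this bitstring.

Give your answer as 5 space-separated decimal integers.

Bit 0: prefix='0' (no match yet)
Bit 1: prefix='01' -> emit 'o', reset
Bit 2: prefix='1' (no match yet)
Bit 3: prefix='10' -> emit 'i', reset
Bit 4: prefix='0' (no match yet)
Bit 5: prefix='00' -> emit 'k', reset
Bit 6: prefix='0' (no match yet)
Bit 7: prefix='01' -> emit 'o', reset
Bit 8: prefix='1' (no match yet)
Bit 9: prefix='10' -> emit 'i', reset

Answer: 0 2 4 6 8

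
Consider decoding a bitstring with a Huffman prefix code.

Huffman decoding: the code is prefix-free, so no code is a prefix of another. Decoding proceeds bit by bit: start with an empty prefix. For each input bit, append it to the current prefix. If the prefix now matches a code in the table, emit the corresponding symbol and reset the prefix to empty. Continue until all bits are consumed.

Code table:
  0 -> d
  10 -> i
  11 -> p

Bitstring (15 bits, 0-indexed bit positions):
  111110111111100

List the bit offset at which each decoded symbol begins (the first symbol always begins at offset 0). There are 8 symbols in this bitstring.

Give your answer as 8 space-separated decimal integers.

Answer: 0 2 4 6 8 10 12 14

Derivation:
Bit 0: prefix='1' (no match yet)
Bit 1: prefix='11' -> emit 'p', reset
Bit 2: prefix='1' (no match yet)
Bit 3: prefix='11' -> emit 'p', reset
Bit 4: prefix='1' (no match yet)
Bit 5: prefix='10' -> emit 'i', reset
Bit 6: prefix='1' (no match yet)
Bit 7: prefix='11' -> emit 'p', reset
Bit 8: prefix='1' (no match yet)
Bit 9: prefix='11' -> emit 'p', reset
Bit 10: prefix='1' (no match yet)
Bit 11: prefix='11' -> emit 'p', reset
Bit 12: prefix='1' (no match yet)
Bit 13: prefix='10' -> emit 'i', reset
Bit 14: prefix='0' -> emit 'd', reset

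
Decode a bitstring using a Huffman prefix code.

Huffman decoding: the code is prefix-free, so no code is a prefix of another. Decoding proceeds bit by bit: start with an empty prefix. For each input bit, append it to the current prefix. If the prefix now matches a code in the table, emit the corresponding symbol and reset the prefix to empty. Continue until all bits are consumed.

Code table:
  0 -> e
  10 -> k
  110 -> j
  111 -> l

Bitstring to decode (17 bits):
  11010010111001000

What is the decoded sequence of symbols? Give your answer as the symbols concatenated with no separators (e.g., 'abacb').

Answer: jkekleekee

Derivation:
Bit 0: prefix='1' (no match yet)
Bit 1: prefix='11' (no match yet)
Bit 2: prefix='110' -> emit 'j', reset
Bit 3: prefix='1' (no match yet)
Bit 4: prefix='10' -> emit 'k', reset
Bit 5: prefix='0' -> emit 'e', reset
Bit 6: prefix='1' (no match yet)
Bit 7: prefix='10' -> emit 'k', reset
Bit 8: prefix='1' (no match yet)
Bit 9: prefix='11' (no match yet)
Bit 10: prefix='111' -> emit 'l', reset
Bit 11: prefix='0' -> emit 'e', reset
Bit 12: prefix='0' -> emit 'e', reset
Bit 13: prefix='1' (no match yet)
Bit 14: prefix='10' -> emit 'k', reset
Bit 15: prefix='0' -> emit 'e', reset
Bit 16: prefix='0' -> emit 'e', reset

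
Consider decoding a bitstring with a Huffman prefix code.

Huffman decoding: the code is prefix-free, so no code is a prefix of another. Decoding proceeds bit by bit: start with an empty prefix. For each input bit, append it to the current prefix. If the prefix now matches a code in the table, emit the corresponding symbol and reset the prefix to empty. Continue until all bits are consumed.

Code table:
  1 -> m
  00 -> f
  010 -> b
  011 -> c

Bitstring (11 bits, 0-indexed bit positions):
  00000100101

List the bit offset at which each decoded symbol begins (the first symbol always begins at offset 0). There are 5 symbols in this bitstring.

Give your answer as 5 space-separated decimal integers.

Bit 0: prefix='0' (no match yet)
Bit 1: prefix='00' -> emit 'f', reset
Bit 2: prefix='0' (no match yet)
Bit 3: prefix='00' -> emit 'f', reset
Bit 4: prefix='0' (no match yet)
Bit 5: prefix='01' (no match yet)
Bit 6: prefix='010' -> emit 'b', reset
Bit 7: prefix='0' (no match yet)
Bit 8: prefix='01' (no match yet)
Bit 9: prefix='010' -> emit 'b', reset
Bit 10: prefix='1' -> emit 'm', reset

Answer: 0 2 4 7 10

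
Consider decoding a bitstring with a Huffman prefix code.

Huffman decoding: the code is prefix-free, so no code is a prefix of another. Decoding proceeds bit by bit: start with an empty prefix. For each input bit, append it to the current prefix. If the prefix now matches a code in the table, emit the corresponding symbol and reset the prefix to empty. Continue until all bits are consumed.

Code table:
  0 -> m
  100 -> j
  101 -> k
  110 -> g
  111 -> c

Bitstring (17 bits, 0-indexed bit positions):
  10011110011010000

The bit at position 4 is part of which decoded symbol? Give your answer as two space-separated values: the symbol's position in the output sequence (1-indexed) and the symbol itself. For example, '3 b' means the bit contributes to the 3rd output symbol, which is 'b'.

Bit 0: prefix='1' (no match yet)
Bit 1: prefix='10' (no match yet)
Bit 2: prefix='100' -> emit 'j', reset
Bit 3: prefix='1' (no match yet)
Bit 4: prefix='11' (no match yet)
Bit 5: prefix='111' -> emit 'c', reset
Bit 6: prefix='1' (no match yet)
Bit 7: prefix='10' (no match yet)
Bit 8: prefix='100' -> emit 'j', reset

Answer: 2 c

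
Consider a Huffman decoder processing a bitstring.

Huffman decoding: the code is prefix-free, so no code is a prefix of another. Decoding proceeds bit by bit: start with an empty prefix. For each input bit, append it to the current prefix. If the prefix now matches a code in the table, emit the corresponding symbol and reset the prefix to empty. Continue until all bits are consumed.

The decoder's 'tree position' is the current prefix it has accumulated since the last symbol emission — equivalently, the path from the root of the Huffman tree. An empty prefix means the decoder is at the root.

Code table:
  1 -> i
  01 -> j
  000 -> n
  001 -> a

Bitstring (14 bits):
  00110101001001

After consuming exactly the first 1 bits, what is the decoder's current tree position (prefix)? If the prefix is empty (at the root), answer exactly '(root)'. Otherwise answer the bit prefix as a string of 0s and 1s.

Bit 0: prefix='0' (no match yet)

Answer: 0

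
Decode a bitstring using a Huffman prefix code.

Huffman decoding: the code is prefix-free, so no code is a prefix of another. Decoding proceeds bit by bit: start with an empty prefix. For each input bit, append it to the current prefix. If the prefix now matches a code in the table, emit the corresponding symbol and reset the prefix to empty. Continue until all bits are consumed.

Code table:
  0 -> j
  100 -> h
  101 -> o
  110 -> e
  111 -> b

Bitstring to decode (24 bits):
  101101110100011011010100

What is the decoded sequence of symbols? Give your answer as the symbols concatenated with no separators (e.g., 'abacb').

Bit 0: prefix='1' (no match yet)
Bit 1: prefix='10' (no match yet)
Bit 2: prefix='101' -> emit 'o', reset
Bit 3: prefix='1' (no match yet)
Bit 4: prefix='10' (no match yet)
Bit 5: prefix='101' -> emit 'o', reset
Bit 6: prefix='1' (no match yet)
Bit 7: prefix='11' (no match yet)
Bit 8: prefix='110' -> emit 'e', reset
Bit 9: prefix='1' (no match yet)
Bit 10: prefix='10' (no match yet)
Bit 11: prefix='100' -> emit 'h', reset
Bit 12: prefix='0' -> emit 'j', reset
Bit 13: prefix='1' (no match yet)
Bit 14: prefix='11' (no match yet)
Bit 15: prefix='110' -> emit 'e', reset
Bit 16: prefix='1' (no match yet)
Bit 17: prefix='11' (no match yet)
Bit 18: prefix='110' -> emit 'e', reset
Bit 19: prefix='1' (no match yet)
Bit 20: prefix='10' (no match yet)
Bit 21: prefix='101' -> emit 'o', reset
Bit 22: prefix='0' -> emit 'j', reset
Bit 23: prefix='0' -> emit 'j', reset

Answer: ooehjeeojj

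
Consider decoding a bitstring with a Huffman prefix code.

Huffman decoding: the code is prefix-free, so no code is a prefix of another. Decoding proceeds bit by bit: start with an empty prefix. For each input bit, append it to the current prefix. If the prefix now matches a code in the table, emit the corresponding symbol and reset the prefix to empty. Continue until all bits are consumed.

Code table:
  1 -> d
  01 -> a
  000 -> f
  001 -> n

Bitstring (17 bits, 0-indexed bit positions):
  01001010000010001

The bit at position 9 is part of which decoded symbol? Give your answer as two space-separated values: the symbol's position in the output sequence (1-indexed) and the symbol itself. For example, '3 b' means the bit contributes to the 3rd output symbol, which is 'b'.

Answer: 4 f

Derivation:
Bit 0: prefix='0' (no match yet)
Bit 1: prefix='01' -> emit 'a', reset
Bit 2: prefix='0' (no match yet)
Bit 3: prefix='00' (no match yet)
Bit 4: prefix='001' -> emit 'n', reset
Bit 5: prefix='0' (no match yet)
Bit 6: prefix='01' -> emit 'a', reset
Bit 7: prefix='0' (no match yet)
Bit 8: prefix='00' (no match yet)
Bit 9: prefix='000' -> emit 'f', reset
Bit 10: prefix='0' (no match yet)
Bit 11: prefix='00' (no match yet)
Bit 12: prefix='001' -> emit 'n', reset
Bit 13: prefix='0' (no match yet)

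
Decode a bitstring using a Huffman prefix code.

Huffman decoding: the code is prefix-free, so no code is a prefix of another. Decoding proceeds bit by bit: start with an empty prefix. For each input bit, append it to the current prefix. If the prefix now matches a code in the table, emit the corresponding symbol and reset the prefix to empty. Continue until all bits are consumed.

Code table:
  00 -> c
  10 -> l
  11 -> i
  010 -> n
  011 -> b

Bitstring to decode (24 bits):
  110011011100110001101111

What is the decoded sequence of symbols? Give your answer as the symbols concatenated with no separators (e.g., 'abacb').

Answer: iciblbcbbi

Derivation:
Bit 0: prefix='1' (no match yet)
Bit 1: prefix='11' -> emit 'i', reset
Bit 2: prefix='0' (no match yet)
Bit 3: prefix='00' -> emit 'c', reset
Bit 4: prefix='1' (no match yet)
Bit 5: prefix='11' -> emit 'i', reset
Bit 6: prefix='0' (no match yet)
Bit 7: prefix='01' (no match yet)
Bit 8: prefix='011' -> emit 'b', reset
Bit 9: prefix='1' (no match yet)
Bit 10: prefix='10' -> emit 'l', reset
Bit 11: prefix='0' (no match yet)
Bit 12: prefix='01' (no match yet)
Bit 13: prefix='011' -> emit 'b', reset
Bit 14: prefix='0' (no match yet)
Bit 15: prefix='00' -> emit 'c', reset
Bit 16: prefix='0' (no match yet)
Bit 17: prefix='01' (no match yet)
Bit 18: prefix='011' -> emit 'b', reset
Bit 19: prefix='0' (no match yet)
Bit 20: prefix='01' (no match yet)
Bit 21: prefix='011' -> emit 'b', reset
Bit 22: prefix='1' (no match yet)
Bit 23: prefix='11' -> emit 'i', reset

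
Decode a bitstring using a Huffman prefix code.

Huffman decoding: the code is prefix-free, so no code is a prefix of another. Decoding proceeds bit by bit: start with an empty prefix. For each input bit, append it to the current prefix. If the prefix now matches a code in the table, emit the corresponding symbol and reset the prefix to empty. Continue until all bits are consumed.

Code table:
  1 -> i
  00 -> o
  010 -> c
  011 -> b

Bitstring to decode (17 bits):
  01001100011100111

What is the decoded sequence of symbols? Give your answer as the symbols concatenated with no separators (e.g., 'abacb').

Bit 0: prefix='0' (no match yet)
Bit 1: prefix='01' (no match yet)
Bit 2: prefix='010' -> emit 'c', reset
Bit 3: prefix='0' (no match yet)
Bit 4: prefix='01' (no match yet)
Bit 5: prefix='011' -> emit 'b', reset
Bit 6: prefix='0' (no match yet)
Bit 7: prefix='00' -> emit 'o', reset
Bit 8: prefix='0' (no match yet)
Bit 9: prefix='01' (no match yet)
Bit 10: prefix='011' -> emit 'b', reset
Bit 11: prefix='1' -> emit 'i', reset
Bit 12: prefix='0' (no match yet)
Bit 13: prefix='00' -> emit 'o', reset
Bit 14: prefix='1' -> emit 'i', reset
Bit 15: prefix='1' -> emit 'i', reset
Bit 16: prefix='1' -> emit 'i', reset

Answer: cbobioiii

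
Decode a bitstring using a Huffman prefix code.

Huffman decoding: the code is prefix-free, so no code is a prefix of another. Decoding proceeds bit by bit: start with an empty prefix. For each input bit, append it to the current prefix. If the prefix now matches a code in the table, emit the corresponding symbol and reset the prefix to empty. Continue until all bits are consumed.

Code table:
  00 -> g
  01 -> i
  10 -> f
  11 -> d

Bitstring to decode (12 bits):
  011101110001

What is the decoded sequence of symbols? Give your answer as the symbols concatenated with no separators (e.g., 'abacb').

Bit 0: prefix='0' (no match yet)
Bit 1: prefix='01' -> emit 'i', reset
Bit 2: prefix='1' (no match yet)
Bit 3: prefix='11' -> emit 'd', reset
Bit 4: prefix='0' (no match yet)
Bit 5: prefix='01' -> emit 'i', reset
Bit 6: prefix='1' (no match yet)
Bit 7: prefix='11' -> emit 'd', reset
Bit 8: prefix='0' (no match yet)
Bit 9: prefix='00' -> emit 'g', reset
Bit 10: prefix='0' (no match yet)
Bit 11: prefix='01' -> emit 'i', reset

Answer: ididgi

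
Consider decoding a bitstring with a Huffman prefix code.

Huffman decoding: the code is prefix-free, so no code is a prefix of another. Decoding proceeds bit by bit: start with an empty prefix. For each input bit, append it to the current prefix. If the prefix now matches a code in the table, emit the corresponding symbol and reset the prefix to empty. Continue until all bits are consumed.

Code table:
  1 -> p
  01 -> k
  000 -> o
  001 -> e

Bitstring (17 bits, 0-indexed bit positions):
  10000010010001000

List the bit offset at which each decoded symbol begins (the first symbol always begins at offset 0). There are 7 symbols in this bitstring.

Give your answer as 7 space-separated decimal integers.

Bit 0: prefix='1' -> emit 'p', reset
Bit 1: prefix='0' (no match yet)
Bit 2: prefix='00' (no match yet)
Bit 3: prefix='000' -> emit 'o', reset
Bit 4: prefix='0' (no match yet)
Bit 5: prefix='00' (no match yet)
Bit 6: prefix='001' -> emit 'e', reset
Bit 7: prefix='0' (no match yet)
Bit 8: prefix='00' (no match yet)
Bit 9: prefix='001' -> emit 'e', reset
Bit 10: prefix='0' (no match yet)
Bit 11: prefix='00' (no match yet)
Bit 12: prefix='000' -> emit 'o', reset
Bit 13: prefix='1' -> emit 'p', reset
Bit 14: prefix='0' (no match yet)
Bit 15: prefix='00' (no match yet)
Bit 16: prefix='000' -> emit 'o', reset

Answer: 0 1 4 7 10 13 14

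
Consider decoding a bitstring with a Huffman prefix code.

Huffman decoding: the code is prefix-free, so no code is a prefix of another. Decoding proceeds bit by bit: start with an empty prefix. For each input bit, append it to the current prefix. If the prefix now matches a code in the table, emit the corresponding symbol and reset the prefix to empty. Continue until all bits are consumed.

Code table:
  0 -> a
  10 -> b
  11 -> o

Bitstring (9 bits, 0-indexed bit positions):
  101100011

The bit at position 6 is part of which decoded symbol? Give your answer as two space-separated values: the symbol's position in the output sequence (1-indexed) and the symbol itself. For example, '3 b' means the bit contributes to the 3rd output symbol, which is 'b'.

Bit 0: prefix='1' (no match yet)
Bit 1: prefix='10' -> emit 'b', reset
Bit 2: prefix='1' (no match yet)
Bit 3: prefix='11' -> emit 'o', reset
Bit 4: prefix='0' -> emit 'a', reset
Bit 5: prefix='0' -> emit 'a', reset
Bit 6: prefix='0' -> emit 'a', reset
Bit 7: prefix='1' (no match yet)
Bit 8: prefix='11' -> emit 'o', reset

Answer: 5 a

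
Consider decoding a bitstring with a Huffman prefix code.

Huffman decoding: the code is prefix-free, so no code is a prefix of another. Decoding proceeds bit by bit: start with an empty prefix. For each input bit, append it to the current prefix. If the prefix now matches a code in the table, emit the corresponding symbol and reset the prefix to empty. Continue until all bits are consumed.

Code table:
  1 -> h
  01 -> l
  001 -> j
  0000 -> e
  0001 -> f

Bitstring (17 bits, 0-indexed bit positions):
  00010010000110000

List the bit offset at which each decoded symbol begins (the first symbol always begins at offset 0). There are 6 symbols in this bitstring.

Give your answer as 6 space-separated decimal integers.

Bit 0: prefix='0' (no match yet)
Bit 1: prefix='00' (no match yet)
Bit 2: prefix='000' (no match yet)
Bit 3: prefix='0001' -> emit 'f', reset
Bit 4: prefix='0' (no match yet)
Bit 5: prefix='00' (no match yet)
Bit 6: prefix='001' -> emit 'j', reset
Bit 7: prefix='0' (no match yet)
Bit 8: prefix='00' (no match yet)
Bit 9: prefix='000' (no match yet)
Bit 10: prefix='0000' -> emit 'e', reset
Bit 11: prefix='1' -> emit 'h', reset
Bit 12: prefix='1' -> emit 'h', reset
Bit 13: prefix='0' (no match yet)
Bit 14: prefix='00' (no match yet)
Bit 15: prefix='000' (no match yet)
Bit 16: prefix='0000' -> emit 'e', reset

Answer: 0 4 7 11 12 13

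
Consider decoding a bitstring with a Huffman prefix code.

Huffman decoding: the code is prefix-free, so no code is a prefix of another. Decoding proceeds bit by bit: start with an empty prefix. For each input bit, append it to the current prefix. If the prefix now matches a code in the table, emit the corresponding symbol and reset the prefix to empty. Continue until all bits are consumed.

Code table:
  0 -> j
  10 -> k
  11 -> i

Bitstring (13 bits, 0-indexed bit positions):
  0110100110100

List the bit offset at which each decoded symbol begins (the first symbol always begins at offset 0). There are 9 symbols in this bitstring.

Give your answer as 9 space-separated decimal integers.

Answer: 0 1 3 4 6 7 9 10 12

Derivation:
Bit 0: prefix='0' -> emit 'j', reset
Bit 1: prefix='1' (no match yet)
Bit 2: prefix='11' -> emit 'i', reset
Bit 3: prefix='0' -> emit 'j', reset
Bit 4: prefix='1' (no match yet)
Bit 5: prefix='10' -> emit 'k', reset
Bit 6: prefix='0' -> emit 'j', reset
Bit 7: prefix='1' (no match yet)
Bit 8: prefix='11' -> emit 'i', reset
Bit 9: prefix='0' -> emit 'j', reset
Bit 10: prefix='1' (no match yet)
Bit 11: prefix='10' -> emit 'k', reset
Bit 12: prefix='0' -> emit 'j', reset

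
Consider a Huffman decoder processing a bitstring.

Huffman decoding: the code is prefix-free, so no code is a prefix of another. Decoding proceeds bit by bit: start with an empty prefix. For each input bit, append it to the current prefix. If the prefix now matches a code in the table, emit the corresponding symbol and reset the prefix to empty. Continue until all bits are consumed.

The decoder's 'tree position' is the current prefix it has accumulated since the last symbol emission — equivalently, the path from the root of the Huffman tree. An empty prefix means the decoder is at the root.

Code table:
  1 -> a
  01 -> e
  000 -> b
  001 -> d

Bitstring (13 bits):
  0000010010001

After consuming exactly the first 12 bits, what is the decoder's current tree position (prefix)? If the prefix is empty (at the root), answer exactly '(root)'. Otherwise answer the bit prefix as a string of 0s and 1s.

Bit 0: prefix='0' (no match yet)
Bit 1: prefix='00' (no match yet)
Bit 2: prefix='000' -> emit 'b', reset
Bit 3: prefix='0' (no match yet)
Bit 4: prefix='00' (no match yet)
Bit 5: prefix='001' -> emit 'd', reset
Bit 6: prefix='0' (no match yet)
Bit 7: prefix='00' (no match yet)
Bit 8: prefix='001' -> emit 'd', reset
Bit 9: prefix='0' (no match yet)
Bit 10: prefix='00' (no match yet)
Bit 11: prefix='000' -> emit 'b', reset

Answer: (root)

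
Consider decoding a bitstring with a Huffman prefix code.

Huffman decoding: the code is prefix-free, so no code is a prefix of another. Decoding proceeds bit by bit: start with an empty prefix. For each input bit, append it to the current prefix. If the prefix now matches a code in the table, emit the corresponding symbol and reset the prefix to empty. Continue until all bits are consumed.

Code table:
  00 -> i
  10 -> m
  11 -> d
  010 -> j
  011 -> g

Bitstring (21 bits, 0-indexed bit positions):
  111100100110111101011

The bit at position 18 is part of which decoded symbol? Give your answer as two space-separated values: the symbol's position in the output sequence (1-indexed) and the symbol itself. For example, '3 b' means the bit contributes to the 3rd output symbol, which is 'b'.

Bit 0: prefix='1' (no match yet)
Bit 1: prefix='11' -> emit 'd', reset
Bit 2: prefix='1' (no match yet)
Bit 3: prefix='11' -> emit 'd', reset
Bit 4: prefix='0' (no match yet)
Bit 5: prefix='00' -> emit 'i', reset
Bit 6: prefix='1' (no match yet)
Bit 7: prefix='10' -> emit 'm', reset
Bit 8: prefix='0' (no match yet)
Bit 9: prefix='01' (no match yet)
Bit 10: prefix='011' -> emit 'g', reset
Bit 11: prefix='0' (no match yet)
Bit 12: prefix='01' (no match yet)
Bit 13: prefix='011' -> emit 'g', reset
Bit 14: prefix='1' (no match yet)
Bit 15: prefix='11' -> emit 'd', reset
Bit 16: prefix='0' (no match yet)
Bit 17: prefix='01' (no match yet)
Bit 18: prefix='010' -> emit 'j', reset
Bit 19: prefix='1' (no match yet)
Bit 20: prefix='11' -> emit 'd', reset

Answer: 8 j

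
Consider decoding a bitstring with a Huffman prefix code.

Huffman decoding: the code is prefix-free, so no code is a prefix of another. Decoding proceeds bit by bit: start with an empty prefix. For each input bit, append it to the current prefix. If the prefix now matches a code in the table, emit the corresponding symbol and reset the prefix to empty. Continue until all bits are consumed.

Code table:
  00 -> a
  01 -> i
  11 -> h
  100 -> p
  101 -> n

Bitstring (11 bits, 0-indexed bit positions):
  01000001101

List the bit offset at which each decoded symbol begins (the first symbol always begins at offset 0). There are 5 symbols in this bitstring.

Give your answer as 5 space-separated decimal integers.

Answer: 0 2 4 6 8

Derivation:
Bit 0: prefix='0' (no match yet)
Bit 1: prefix='01' -> emit 'i', reset
Bit 2: prefix='0' (no match yet)
Bit 3: prefix='00' -> emit 'a', reset
Bit 4: prefix='0' (no match yet)
Bit 5: prefix='00' -> emit 'a', reset
Bit 6: prefix='0' (no match yet)
Bit 7: prefix='01' -> emit 'i', reset
Bit 8: prefix='1' (no match yet)
Bit 9: prefix='10' (no match yet)
Bit 10: prefix='101' -> emit 'n', reset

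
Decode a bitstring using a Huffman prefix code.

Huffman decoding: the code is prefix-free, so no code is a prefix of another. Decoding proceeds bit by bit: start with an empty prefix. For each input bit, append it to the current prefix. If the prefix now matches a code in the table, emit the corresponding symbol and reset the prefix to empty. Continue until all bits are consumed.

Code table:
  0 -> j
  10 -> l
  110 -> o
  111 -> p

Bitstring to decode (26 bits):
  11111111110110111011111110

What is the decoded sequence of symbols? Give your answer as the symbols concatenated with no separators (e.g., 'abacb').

Answer: ppplopjppl

Derivation:
Bit 0: prefix='1' (no match yet)
Bit 1: prefix='11' (no match yet)
Bit 2: prefix='111' -> emit 'p', reset
Bit 3: prefix='1' (no match yet)
Bit 4: prefix='11' (no match yet)
Bit 5: prefix='111' -> emit 'p', reset
Bit 6: prefix='1' (no match yet)
Bit 7: prefix='11' (no match yet)
Bit 8: prefix='111' -> emit 'p', reset
Bit 9: prefix='1' (no match yet)
Bit 10: prefix='10' -> emit 'l', reset
Bit 11: prefix='1' (no match yet)
Bit 12: prefix='11' (no match yet)
Bit 13: prefix='110' -> emit 'o', reset
Bit 14: prefix='1' (no match yet)
Bit 15: prefix='11' (no match yet)
Bit 16: prefix='111' -> emit 'p', reset
Bit 17: prefix='0' -> emit 'j', reset
Bit 18: prefix='1' (no match yet)
Bit 19: prefix='11' (no match yet)
Bit 20: prefix='111' -> emit 'p', reset
Bit 21: prefix='1' (no match yet)
Bit 22: prefix='11' (no match yet)
Bit 23: prefix='111' -> emit 'p', reset
Bit 24: prefix='1' (no match yet)
Bit 25: prefix='10' -> emit 'l', reset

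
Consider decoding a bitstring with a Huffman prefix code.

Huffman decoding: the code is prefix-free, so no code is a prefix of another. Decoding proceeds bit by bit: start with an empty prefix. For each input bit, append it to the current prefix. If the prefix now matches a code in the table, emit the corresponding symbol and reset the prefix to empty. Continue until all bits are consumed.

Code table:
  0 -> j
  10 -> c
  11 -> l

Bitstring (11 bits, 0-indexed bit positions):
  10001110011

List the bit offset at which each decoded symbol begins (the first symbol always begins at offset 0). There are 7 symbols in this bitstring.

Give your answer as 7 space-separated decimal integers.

Answer: 0 2 3 4 6 8 9

Derivation:
Bit 0: prefix='1' (no match yet)
Bit 1: prefix='10' -> emit 'c', reset
Bit 2: prefix='0' -> emit 'j', reset
Bit 3: prefix='0' -> emit 'j', reset
Bit 4: prefix='1' (no match yet)
Bit 5: prefix='11' -> emit 'l', reset
Bit 6: prefix='1' (no match yet)
Bit 7: prefix='10' -> emit 'c', reset
Bit 8: prefix='0' -> emit 'j', reset
Bit 9: prefix='1' (no match yet)
Bit 10: prefix='11' -> emit 'l', reset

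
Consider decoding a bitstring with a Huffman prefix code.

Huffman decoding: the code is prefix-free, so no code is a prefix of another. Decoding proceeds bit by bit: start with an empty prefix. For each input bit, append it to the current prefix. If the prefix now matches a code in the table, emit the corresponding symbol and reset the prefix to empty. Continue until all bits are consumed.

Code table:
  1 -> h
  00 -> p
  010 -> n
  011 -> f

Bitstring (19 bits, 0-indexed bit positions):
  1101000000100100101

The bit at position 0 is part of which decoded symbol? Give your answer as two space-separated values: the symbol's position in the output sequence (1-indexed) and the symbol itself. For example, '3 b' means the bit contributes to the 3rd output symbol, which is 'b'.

Answer: 1 h

Derivation:
Bit 0: prefix='1' -> emit 'h', reset
Bit 1: prefix='1' -> emit 'h', reset
Bit 2: prefix='0' (no match yet)
Bit 3: prefix='01' (no match yet)
Bit 4: prefix='010' -> emit 'n', reset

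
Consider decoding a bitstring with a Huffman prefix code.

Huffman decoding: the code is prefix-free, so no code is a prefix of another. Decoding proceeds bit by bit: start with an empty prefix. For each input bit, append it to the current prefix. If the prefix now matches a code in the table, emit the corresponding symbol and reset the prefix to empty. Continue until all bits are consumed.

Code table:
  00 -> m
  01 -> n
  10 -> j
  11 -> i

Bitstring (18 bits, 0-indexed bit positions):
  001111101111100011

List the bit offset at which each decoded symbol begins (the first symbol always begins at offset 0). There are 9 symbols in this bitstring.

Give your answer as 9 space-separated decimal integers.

Bit 0: prefix='0' (no match yet)
Bit 1: prefix='00' -> emit 'm', reset
Bit 2: prefix='1' (no match yet)
Bit 3: prefix='11' -> emit 'i', reset
Bit 4: prefix='1' (no match yet)
Bit 5: prefix='11' -> emit 'i', reset
Bit 6: prefix='1' (no match yet)
Bit 7: prefix='10' -> emit 'j', reset
Bit 8: prefix='1' (no match yet)
Bit 9: prefix='11' -> emit 'i', reset
Bit 10: prefix='1' (no match yet)
Bit 11: prefix='11' -> emit 'i', reset
Bit 12: prefix='1' (no match yet)
Bit 13: prefix='10' -> emit 'j', reset
Bit 14: prefix='0' (no match yet)
Bit 15: prefix='00' -> emit 'm', reset
Bit 16: prefix='1' (no match yet)
Bit 17: prefix='11' -> emit 'i', reset

Answer: 0 2 4 6 8 10 12 14 16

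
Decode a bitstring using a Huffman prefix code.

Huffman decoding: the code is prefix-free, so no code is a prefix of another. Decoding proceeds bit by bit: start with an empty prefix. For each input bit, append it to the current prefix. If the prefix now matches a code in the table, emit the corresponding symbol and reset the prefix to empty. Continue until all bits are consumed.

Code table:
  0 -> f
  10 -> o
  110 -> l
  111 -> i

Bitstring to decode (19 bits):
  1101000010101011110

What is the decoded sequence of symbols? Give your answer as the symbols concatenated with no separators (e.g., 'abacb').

Answer: lofffoooio

Derivation:
Bit 0: prefix='1' (no match yet)
Bit 1: prefix='11' (no match yet)
Bit 2: prefix='110' -> emit 'l', reset
Bit 3: prefix='1' (no match yet)
Bit 4: prefix='10' -> emit 'o', reset
Bit 5: prefix='0' -> emit 'f', reset
Bit 6: prefix='0' -> emit 'f', reset
Bit 7: prefix='0' -> emit 'f', reset
Bit 8: prefix='1' (no match yet)
Bit 9: prefix='10' -> emit 'o', reset
Bit 10: prefix='1' (no match yet)
Bit 11: prefix='10' -> emit 'o', reset
Bit 12: prefix='1' (no match yet)
Bit 13: prefix='10' -> emit 'o', reset
Bit 14: prefix='1' (no match yet)
Bit 15: prefix='11' (no match yet)
Bit 16: prefix='111' -> emit 'i', reset
Bit 17: prefix='1' (no match yet)
Bit 18: prefix='10' -> emit 'o', reset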